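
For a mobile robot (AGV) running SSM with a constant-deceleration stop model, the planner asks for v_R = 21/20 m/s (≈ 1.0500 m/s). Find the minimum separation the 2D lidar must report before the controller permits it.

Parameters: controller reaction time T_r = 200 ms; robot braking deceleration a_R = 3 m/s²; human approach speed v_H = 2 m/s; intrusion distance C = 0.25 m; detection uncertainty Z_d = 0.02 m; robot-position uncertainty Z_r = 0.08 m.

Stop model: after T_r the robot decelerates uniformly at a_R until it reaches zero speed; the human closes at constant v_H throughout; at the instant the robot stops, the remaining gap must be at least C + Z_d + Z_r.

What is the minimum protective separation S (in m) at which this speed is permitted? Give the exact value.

braking lasts T_s = (21/20)/3 = 0.3500 s
robot in T_r: 1.0500·0.2000 = 0.2100 m
robot under decel: 1.0500²/(2·3.0000) = 0.1837 m
human over T_r+T_s: 2.0000·(0.2000+0.3500) = 1.1000 m
C+Z_d+Z_r = 0.2500+0.0200+0.0800 = 0.3500 m
S_min ≈ 0.2100+0.1837+1.1000+0.3500  ⇒  S_min = 59/32 m

S_min = 59/32 m = 1.8438 m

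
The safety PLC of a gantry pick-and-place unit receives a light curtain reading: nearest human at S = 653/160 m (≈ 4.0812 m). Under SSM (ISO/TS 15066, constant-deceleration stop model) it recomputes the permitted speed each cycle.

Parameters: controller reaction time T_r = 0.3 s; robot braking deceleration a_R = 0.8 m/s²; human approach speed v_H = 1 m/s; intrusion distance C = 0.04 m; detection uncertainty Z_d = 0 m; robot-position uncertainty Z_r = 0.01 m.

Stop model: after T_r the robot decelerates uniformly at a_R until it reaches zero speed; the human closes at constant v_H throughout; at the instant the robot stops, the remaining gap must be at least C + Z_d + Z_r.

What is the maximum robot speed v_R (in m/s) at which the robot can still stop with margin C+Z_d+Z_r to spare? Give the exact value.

at the boundary: (5/8)·v² + (31/20)·v + (-597/160) = 0
  disc = (31/20)² − 4·(5/8)·(-597/160) = 18769/1600 ; √disc = 137/40
  v_R = (−(31/20) + 137/40) / (2·(5/8)) = 3/2 m/s
check:
braking lasts T_s = (3/2)/(4/5) = 1.8750 s
reaction-phase robot travel = 1.5000·0.3000 = 0.4500 m
braking distance = 1.5000²/(2·0.8000) = 1.4062 m
human over T_r+T_s: 1.0000·(0.3000+1.8750) = 2.1750 m
residual clearance needed = 0.0400+0.0000+0.0100 = 0.0500 m
sum ≈ 0.4500+1.4062+2.1750+0.0500 ≈ 4.0812 m = S ✓

v_R_max = 3/2 m/s = 1.5000 m/s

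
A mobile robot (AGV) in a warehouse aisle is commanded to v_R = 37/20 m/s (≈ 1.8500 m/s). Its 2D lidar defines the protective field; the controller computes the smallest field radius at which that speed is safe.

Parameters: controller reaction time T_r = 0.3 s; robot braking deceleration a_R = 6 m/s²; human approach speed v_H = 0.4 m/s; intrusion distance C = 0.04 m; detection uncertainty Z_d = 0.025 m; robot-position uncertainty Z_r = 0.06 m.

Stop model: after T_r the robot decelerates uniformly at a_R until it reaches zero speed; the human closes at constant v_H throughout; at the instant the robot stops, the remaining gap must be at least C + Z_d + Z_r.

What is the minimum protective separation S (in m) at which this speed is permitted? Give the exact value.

S_min = 5801/4800 m = 1.2085 m

T_s = v_R/a_R = (37/20)/6 = 0.3083 s
robot in T_r: 1.8500·0.3000 = 0.5550 m
robot covers 1.8500·0.3083 − ½·6.0000·0.3083² = 0.2852 m while stopping
human over T_r+T_s: 0.4000·(0.3000+0.3083) = 0.2433 m
margins: 0.0400+0.0250+0.0600 = 0.1250 m
S_min ≈ 0.5550+0.2852+0.2433+0.1250  ⇒  S_min = 5801/4800 m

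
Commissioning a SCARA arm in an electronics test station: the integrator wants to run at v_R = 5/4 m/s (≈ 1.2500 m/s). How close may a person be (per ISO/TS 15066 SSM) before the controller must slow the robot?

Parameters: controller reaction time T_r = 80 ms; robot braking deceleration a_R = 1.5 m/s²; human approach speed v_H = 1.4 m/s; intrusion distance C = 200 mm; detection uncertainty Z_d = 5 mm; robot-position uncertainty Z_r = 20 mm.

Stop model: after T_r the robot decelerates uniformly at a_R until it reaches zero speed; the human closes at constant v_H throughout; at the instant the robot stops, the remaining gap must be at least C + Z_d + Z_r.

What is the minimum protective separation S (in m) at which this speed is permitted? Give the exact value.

T_s = v_R/a_R = (5/4)/(3/2) = 0.8333 s
reaction-phase robot travel = 1.2500·0.0800 = 0.1000 m
robot covers 1.2500·0.8333 − ½·1.5000·0.8333² = 0.5208 m while stopping
human closes 1.4000·0.9133 = 1.2787 m
margins: 0.2000+0.0050+0.0200 = 0.2250 m
S_min ≈ 0.1000+0.5208+1.2787+0.2250  ⇒  S_min = 4249/2000 m

S_min = 4249/2000 m = 2.1245 m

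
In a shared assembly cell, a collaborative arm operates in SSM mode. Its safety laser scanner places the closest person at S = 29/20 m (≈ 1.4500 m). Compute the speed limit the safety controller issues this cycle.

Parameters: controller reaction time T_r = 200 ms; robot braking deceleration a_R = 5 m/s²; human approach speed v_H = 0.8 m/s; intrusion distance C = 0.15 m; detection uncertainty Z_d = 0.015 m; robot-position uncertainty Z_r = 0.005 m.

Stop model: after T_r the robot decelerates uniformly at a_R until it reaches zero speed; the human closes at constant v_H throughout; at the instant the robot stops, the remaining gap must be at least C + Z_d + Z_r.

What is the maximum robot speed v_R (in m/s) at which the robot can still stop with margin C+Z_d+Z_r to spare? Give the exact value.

collect terms ⇒ (1/10)·v_R² + (9/25)·v_R + (-28/25) = 0
  disc = (9/25)² − 4·(1/10)·(-28/25) = 361/625 ; √disc = 19/25
  v_R = (−(9/25) + 19/25) / (2·(1/10)) = 2 m/s
check:
T_s = v_R/a_R = 2/5 = 0.4000 s
reaction-phase robot travel = 2.0000·0.2000 = 0.4000 m
braking distance = 2.0000²/(2·5.0000) = 0.4000 m
human closes 0.8000·0.6000 = 0.4800 m
residual clearance needed = 0.1500+0.0150+0.0050 = 0.1700 m
sum ≈ 0.4000+0.4000+0.4800+0.1700 ≈ 1.4500 m = S ✓

v_R_max = 2 m/s = 2.0000 m/s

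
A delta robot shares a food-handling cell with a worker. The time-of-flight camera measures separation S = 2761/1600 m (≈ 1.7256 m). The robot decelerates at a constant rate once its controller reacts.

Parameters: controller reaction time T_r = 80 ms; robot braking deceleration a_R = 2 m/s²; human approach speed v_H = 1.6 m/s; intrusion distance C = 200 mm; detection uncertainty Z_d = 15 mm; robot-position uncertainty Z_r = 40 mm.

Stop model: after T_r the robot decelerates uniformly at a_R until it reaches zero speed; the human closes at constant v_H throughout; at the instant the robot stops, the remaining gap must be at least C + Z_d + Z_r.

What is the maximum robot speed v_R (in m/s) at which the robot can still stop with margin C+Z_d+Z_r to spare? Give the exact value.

v_R_max = 23/20 m/s = 1.1500 m/s

at the boundary: (1/4)·v² + (22/25)·v + (-10741/8000) = 0
  disc = (22/25)² − 4·(1/4)·(-10741/8000) = 84681/40000 ; √disc = 291/200
  v_R = (−(22/25) + 291/200) / (2·(1/4)) = 23/20 m/s
check:
braking lasts T_s = (23/20)/2 = 0.5750 s
reaction-phase robot travel = 1.1500·0.0800 = 0.0920 m
braking distance = 1.1500²/(2·2.0000) = 0.3306 m
person approaches 1.6000·(0.0800+0.5750) = 1.0480 m
residual clearance needed = 0.2000+0.0150+0.0400 = 0.2550 m
sum ≈ 0.0920+0.3306+1.0480+0.2550 ≈ 1.7256 m = S ✓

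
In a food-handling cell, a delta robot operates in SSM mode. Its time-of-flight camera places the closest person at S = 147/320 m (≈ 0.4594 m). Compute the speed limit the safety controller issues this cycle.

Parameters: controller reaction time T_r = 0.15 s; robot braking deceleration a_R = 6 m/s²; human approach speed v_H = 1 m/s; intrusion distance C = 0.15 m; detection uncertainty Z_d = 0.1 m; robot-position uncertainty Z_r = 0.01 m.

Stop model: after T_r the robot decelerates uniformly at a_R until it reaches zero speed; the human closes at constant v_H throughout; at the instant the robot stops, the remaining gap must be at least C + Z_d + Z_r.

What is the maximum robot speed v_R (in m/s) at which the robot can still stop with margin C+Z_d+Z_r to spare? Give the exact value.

quadratic (1/12)·v² + (19/60)·v + (-79/1600) = 0
  disc = (19/60)² − 4·(1/12)·(-79/1600) = 1681/14400 ; √disc = 41/120
  v_R = (−(19/60) + 41/120) / (2·(1/12)) = 3/20 m/s
check:
T_s = v_R/a_R = (3/20)/6 = 0.0250 s
robot in T_r: 0.1500·0.1500 = 0.0225 m
robot covers 0.1500·0.0250 − ½·6.0000·0.0250² = 0.0019 m while stopping
human closes 1.0000·0.1750 = 0.1750 m
C+Z_d+Z_r = 0.1500+0.1000+0.0100 = 0.2600 m
sum ≈ 0.0225+0.0019+0.1750+0.2600 ≈ 0.4594 m = S ✓

v_R_max = 3/20 m/s = 0.1500 m/s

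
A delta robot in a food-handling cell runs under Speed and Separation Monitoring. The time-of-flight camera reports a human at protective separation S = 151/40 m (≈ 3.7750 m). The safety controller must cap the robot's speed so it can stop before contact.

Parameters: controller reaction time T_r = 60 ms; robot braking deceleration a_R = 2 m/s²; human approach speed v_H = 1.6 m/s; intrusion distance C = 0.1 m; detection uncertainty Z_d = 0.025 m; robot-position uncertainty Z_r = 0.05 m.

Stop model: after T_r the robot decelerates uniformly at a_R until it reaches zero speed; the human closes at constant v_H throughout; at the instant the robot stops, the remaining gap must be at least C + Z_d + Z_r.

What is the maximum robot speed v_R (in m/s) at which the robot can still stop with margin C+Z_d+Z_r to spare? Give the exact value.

at the boundary: (1/4)·v² + (43/50)·v + (-438/125) = 0
  disc = (43/50)² − 4·(1/4)·(-438/125) = 10609/2500 ; √disc = 103/50
  v_R = (−(43/50) + 103/50) / (2·(1/4)) = 12/5 m/s
check:
T_s = v_R/a_R = (12/5)/2 = 1.2000 s
robot in T_r: 2.4000·0.0600 = 0.1440 m
robot covers 2.4000·1.2000 − ½·2.0000·1.2000² = 1.4400 m while stopping
human over T_r+T_s: 1.6000·(0.0600+1.2000) = 2.0160 m
C+Z_d+Z_r = 0.1000+0.0250+0.0500 = 0.1750 m
sum ≈ 0.1440+1.4400+2.0160+0.1750 ≈ 3.7750 m = S ✓

v_R_max = 12/5 m/s = 2.4000 m/s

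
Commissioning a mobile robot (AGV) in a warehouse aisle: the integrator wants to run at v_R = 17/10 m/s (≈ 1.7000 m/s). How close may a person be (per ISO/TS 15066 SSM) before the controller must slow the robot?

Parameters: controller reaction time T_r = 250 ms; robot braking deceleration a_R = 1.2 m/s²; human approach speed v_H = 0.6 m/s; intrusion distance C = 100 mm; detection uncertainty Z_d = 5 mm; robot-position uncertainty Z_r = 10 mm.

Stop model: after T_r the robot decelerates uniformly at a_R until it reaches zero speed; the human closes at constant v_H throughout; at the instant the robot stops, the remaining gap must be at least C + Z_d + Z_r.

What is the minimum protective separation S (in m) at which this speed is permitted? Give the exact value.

S_min = 3293/1200 m = 2.7442 m

T_s = v_R/a_R = (17/10)/(6/5) = 1.4167 s
reaction-phase robot travel = 1.7000·0.2500 = 0.4250 m
robot under decel: 1.7000²/(2·1.2000) = 1.2042 m
human over T_r+T_s: 0.6000·(0.2500+1.4167) = 1.0000 m
residual clearance needed = 0.1000+0.0050+0.0100 = 0.1150 m
S_min ≈ 0.4250+1.2042+1.0000+0.1150  ⇒  S_min = 3293/1200 m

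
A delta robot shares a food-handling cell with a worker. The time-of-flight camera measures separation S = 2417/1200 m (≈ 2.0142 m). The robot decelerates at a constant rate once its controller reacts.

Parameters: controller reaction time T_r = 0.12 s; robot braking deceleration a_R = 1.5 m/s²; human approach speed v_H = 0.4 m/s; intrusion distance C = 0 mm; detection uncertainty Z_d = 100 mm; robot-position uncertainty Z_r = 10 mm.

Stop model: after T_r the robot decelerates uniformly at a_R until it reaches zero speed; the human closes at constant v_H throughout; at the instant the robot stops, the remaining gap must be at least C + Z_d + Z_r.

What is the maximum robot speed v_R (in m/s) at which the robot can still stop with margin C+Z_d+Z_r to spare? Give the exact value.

collect terms ⇒ (1/3)·v_R² + (29/75)·v_R + (-11137/6000) = 0
  disc = (29/75)² − 4·(1/3)·(-11137/6000) = 6561/2500 ; √disc = 81/50
  v_R = (−(29/75) + 81/50) / (2·(1/3)) = 37/20 m/s
check:
T_s = v_R/a_R = (37/20)/(3/2) = 1.2333 s
robot covers v_R·T_r = 1.8500·0.1200 = 0.2220 m before braking
braking distance = 1.8500²/(2·1.5000) = 1.1408 m
person approaches 0.4000·(0.1200+1.2333) = 0.5413 m
C+Z_d+Z_r = 0.0000+0.1000+0.0100 = 0.1100 m
sum ≈ 0.2220+1.1408+0.5413+0.1100 ≈ 2.0142 m = S ✓

v_R_max = 37/20 m/s = 1.8500 m/s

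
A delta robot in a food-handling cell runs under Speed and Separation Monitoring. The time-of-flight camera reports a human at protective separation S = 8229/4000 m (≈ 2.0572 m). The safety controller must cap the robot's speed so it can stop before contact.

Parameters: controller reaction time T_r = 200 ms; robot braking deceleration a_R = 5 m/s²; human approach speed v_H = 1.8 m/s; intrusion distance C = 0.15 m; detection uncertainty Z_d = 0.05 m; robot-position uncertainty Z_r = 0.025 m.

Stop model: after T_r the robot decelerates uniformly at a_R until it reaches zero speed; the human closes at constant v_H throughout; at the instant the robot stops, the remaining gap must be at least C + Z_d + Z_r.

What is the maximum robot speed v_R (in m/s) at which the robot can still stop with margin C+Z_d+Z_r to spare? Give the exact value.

quadratic (1/10)·v² + (14/25)·v + (-5889/4000) = 0
  disc = (14/25)² − 4·(1/10)·(-5889/4000) = 361/400 ; √disc = 19/20
  v_R = (−(14/25) + 19/20) / (2·(1/10)) = 39/20 m/s
check:
braking lasts T_s = (39/20)/5 = 0.3900 s
reaction-phase robot travel = 1.9500·0.2000 = 0.3900 m
robot under decel: 1.9500²/(2·5.0000) = 0.3802 m
person approaches 1.8000·(0.2000+0.3900) = 1.0620 m
residual clearance needed = 0.1500+0.0500+0.0250 = 0.2250 m
sum ≈ 0.3900+0.3802+1.0620+0.2250 ≈ 2.0572 m = S ✓

v_R_max = 39/20 m/s = 1.9500 m/s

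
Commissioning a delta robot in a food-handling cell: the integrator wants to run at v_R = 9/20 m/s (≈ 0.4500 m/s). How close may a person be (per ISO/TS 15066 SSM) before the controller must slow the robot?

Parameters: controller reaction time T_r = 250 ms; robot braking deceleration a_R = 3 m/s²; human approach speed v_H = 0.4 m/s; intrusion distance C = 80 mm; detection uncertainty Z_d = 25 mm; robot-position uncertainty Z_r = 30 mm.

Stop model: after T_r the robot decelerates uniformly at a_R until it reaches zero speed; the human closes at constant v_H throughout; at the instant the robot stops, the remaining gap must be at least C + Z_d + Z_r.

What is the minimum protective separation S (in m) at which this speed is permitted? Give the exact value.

braking lasts T_s = (9/20)/3 = 0.1500 s
robot covers v_R·T_r = 0.4500·0.2500 = 0.1125 m before braking
robot under decel: 0.4500²/(2·3.0000) = 0.0338 m
human closes 0.4000·0.4000 = 0.1600 m
margins: 0.0800+0.0250+0.0300 = 0.1350 m
S_min ≈ 0.1125+0.0338+0.1600+0.1350  ⇒  S_min = 353/800 m

S_min = 353/800 m = 0.4412 m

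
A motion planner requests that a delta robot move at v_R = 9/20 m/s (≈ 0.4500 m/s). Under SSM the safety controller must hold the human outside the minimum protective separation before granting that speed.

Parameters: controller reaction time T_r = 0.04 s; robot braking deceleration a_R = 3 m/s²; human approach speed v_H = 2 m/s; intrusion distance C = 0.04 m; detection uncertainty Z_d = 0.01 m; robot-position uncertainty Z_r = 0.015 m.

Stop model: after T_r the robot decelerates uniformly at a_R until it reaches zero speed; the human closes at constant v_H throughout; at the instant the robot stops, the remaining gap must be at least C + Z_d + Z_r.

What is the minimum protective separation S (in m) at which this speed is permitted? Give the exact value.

T_s = v_R/a_R = (9/20)/3 = 0.1500 s
robot covers v_R·T_r = 0.4500·0.0400 = 0.0180 m before braking
braking distance = 0.4500²/(2·3.0000) = 0.0338 m
human closes 2.0000·0.1900 = 0.3800 m
margins: 0.0400+0.0100+0.0150 = 0.0650 m
S_min ≈ 0.0180+0.0338+0.3800+0.0650  ⇒  S_min = 1987/4000 m

S_min = 1987/4000 m = 0.4968 m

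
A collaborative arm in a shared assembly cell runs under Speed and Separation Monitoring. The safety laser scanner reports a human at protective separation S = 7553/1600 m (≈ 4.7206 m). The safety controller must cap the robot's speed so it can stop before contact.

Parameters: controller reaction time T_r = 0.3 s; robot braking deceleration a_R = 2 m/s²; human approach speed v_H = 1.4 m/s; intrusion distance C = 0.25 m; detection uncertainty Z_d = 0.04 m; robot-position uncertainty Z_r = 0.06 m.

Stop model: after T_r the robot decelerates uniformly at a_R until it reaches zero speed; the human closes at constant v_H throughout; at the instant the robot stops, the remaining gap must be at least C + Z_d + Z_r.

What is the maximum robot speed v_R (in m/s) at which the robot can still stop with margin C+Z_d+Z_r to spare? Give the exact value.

at the boundary: (1/4)·v² + (1)·v + (-6321/1600) = 0
  disc = (1)² − 4·(1/4)·(-6321/1600) = 7921/1600 ; √disc = 89/40
  v_R = (−(1) + 89/40) / (2·(1/4)) = 49/20 m/s
check:
stop time T_s = (49/20)/2 = 1.2250 s
reaction-phase robot travel = 2.4500·0.3000 = 0.7350 m
robot under decel: 2.4500²/(2·2.0000) = 1.5006 m
human over T_r+T_s: 1.4000·(0.3000+1.2250) = 2.1350 m
C+Z_d+Z_r = 0.2500+0.0400+0.0600 = 0.3500 m
sum ≈ 0.7350+1.5006+2.1350+0.3500 ≈ 4.7206 m = S ✓

v_R_max = 49/20 m/s = 2.4500 m/s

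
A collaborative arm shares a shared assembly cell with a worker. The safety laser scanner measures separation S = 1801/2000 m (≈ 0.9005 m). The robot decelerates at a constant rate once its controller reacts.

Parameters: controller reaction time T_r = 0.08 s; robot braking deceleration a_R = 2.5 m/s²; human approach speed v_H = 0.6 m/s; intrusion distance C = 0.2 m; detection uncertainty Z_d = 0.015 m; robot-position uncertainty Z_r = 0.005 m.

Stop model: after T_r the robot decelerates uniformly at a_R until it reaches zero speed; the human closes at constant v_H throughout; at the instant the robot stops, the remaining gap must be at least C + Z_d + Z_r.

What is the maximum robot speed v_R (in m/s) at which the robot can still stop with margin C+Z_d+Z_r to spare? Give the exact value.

collect terms ⇒ (1/5)·v_R² + (8/25)·v_R + (-253/400) = 0
  disc = (8/25)² − 4·(1/5)·(-253/400) = 1521/2500 ; √disc = 39/50
  v_R = (−(8/25) + 39/50) / (2·(1/5)) = 23/20 m/s
check:
stop time T_s = (23/20)/(5/2) = 0.4600 s
robot in T_r: 1.1500·0.0800 = 0.0920 m
robot under decel: 1.1500²/(2·2.5000) = 0.2645 m
human closes 0.6000·0.5400 = 0.3240 m
margins: 0.2000+0.0150+0.0050 = 0.2200 m
sum ≈ 0.0920+0.2645+0.3240+0.2200 ≈ 0.9005 m = S ✓

v_R_max = 23/20 m/s = 1.1500 m/s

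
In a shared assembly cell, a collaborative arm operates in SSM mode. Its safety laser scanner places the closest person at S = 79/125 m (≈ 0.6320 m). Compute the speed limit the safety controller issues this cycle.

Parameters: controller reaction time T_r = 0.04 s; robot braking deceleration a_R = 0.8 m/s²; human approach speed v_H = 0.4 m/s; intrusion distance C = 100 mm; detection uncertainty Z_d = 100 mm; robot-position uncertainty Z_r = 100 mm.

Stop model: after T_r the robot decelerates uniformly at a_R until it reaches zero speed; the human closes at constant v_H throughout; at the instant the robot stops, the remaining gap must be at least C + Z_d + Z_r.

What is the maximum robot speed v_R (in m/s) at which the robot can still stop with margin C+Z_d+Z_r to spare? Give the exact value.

collect terms ⇒ (5/8)·v_R² + (27/50)·v_R + (-79/250) = 0
  disc = (27/50)² − 4·(5/8)·(-79/250) = 676/625 ; √disc = 26/25
  v_R = (−(27/50) + 26/25) / (2·(5/8)) = 2/5 m/s
check:
braking lasts T_s = (2/5)/(4/5) = 0.5000 s
robot in T_r: 0.4000·0.0400 = 0.0160 m
robot covers 0.4000·0.5000 − ½·0.8000·0.5000² = 0.1000 m while stopping
person approaches 0.4000·(0.0400+0.5000) = 0.2160 m
residual clearance needed = 0.1000+0.1000+0.1000 = 0.3000 m
sum ≈ 0.0160+0.1000+0.2160+0.3000 ≈ 0.6320 m = S ✓

v_R_max = 2/5 m/s = 0.4000 m/s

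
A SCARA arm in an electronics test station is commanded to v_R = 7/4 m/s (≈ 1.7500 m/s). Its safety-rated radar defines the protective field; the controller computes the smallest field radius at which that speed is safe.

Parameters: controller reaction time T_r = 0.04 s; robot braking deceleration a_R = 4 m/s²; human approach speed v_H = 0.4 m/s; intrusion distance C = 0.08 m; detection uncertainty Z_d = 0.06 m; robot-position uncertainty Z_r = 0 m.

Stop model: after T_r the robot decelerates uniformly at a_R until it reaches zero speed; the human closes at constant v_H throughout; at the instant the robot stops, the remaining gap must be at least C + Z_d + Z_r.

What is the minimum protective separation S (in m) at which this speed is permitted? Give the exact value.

S_min = 12541/16000 m = 0.7838 m

stop time T_s = (7/4)/4 = 0.4375 s
robot covers v_R·T_r = 1.7500·0.0400 = 0.0700 m before braking
robot under decel: 1.7500²/(2·4.0000) = 0.3828 m
human closes 0.4000·0.4775 = 0.1910 m
residual clearance needed = 0.0800+0.0600+0.0000 = 0.1400 m
S_min ≈ 0.0700+0.3828+0.1910+0.1400  ⇒  S_min = 12541/16000 m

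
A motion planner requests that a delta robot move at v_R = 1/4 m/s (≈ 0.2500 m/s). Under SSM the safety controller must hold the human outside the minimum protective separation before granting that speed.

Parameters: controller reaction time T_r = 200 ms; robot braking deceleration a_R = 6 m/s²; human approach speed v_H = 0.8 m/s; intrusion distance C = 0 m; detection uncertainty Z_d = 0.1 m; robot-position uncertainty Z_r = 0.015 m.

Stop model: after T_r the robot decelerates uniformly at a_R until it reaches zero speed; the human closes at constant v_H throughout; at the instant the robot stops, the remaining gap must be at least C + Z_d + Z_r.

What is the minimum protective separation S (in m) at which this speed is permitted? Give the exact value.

S_min = 349/960 m = 0.3635 m

T_s = v_R/a_R = (1/4)/6 = 0.0417 s
reaction-phase robot travel = 0.2500·0.2000 = 0.0500 m
braking distance = 0.2500²/(2·6.0000) = 0.0052 m
person approaches 0.8000·(0.2000+0.0417) = 0.1933 m
margins: 0.0000+0.1000+0.0150 = 0.1150 m
S_min ≈ 0.0500+0.0052+0.1933+0.1150  ⇒  S_min = 349/960 m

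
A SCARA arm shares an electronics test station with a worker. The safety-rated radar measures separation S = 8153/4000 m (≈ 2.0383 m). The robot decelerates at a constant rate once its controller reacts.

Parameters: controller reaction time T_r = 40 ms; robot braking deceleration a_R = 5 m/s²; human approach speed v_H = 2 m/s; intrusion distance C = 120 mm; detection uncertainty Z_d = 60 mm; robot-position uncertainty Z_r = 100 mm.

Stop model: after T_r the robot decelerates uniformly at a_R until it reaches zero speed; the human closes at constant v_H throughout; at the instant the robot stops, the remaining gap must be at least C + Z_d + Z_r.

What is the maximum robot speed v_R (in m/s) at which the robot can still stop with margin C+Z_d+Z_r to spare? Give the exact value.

quadratic (1/10)·v² + (11/25)·v + (-6713/4000) = 0
  disc = (11/25)² − 4·(1/10)·(-6713/4000) = 8649/10000 ; √disc = 93/100
  v_R = (−(11/25) + 93/100) / (2·(1/10)) = 49/20 m/s
check:
stop time T_s = (49/20)/5 = 0.4900 s
robot covers v_R·T_r = 2.4500·0.0400 = 0.0980 m before braking
robot under decel: 2.4500²/(2·5.0000) = 0.6002 m
human over T_r+T_s: 2.0000·(0.0400+0.4900) = 1.0600 m
C+Z_d+Z_r = 0.1200+0.0600+0.1000 = 0.2800 m
sum ≈ 0.0980+0.6002+1.0600+0.2800 ≈ 2.0383 m = S ✓

v_R_max = 49/20 m/s = 2.4500 m/s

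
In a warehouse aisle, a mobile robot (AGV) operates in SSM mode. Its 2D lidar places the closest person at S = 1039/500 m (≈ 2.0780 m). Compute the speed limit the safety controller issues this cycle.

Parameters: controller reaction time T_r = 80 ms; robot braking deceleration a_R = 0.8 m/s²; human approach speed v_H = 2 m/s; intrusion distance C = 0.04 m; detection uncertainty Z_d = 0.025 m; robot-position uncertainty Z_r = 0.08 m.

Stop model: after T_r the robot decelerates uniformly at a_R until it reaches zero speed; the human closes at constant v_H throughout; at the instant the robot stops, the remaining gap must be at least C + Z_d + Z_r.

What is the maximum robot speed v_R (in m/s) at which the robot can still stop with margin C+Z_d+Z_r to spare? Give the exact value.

v_R_max = 3/5 m/s = 0.6000 m/s

collect terms ⇒ (5/8)·v_R² + (129/50)·v_R + (-1773/1000) = 0
  disc = (129/50)² − 4·(5/8)·(-1773/1000) = 110889/10000 ; √disc = 333/100
  v_R = (−(129/50) + 333/100) / (2·(5/8)) = 3/5 m/s
check:
braking lasts T_s = (3/5)/(4/5) = 0.7500 s
reaction-phase robot travel = 0.6000·0.0800 = 0.0480 m
robot under decel: 0.6000²/(2·0.8000) = 0.2250 m
human over T_r+T_s: 2.0000·(0.0800+0.7500) = 1.6600 m
margins: 0.0400+0.0250+0.0800 = 0.1450 m
sum ≈ 0.0480+0.2250+1.6600+0.1450 ≈ 2.0780 m = S ✓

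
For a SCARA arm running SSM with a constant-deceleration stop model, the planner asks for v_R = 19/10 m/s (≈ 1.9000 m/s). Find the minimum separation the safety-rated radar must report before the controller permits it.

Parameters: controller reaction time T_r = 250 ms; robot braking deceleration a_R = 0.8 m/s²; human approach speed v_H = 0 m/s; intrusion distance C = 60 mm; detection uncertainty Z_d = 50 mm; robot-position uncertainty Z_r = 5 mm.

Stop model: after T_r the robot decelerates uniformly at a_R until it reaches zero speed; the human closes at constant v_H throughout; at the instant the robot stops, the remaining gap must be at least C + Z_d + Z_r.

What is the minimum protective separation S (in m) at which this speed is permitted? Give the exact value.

stop time T_s = (19/10)/(4/5) = 2.3750 s
robot covers v_R·T_r = 1.9000·0.2500 = 0.4750 m before braking
robot covers 1.9000·2.3750 − ½·0.8000·2.3750² = 2.2563 m while stopping
person approaches 0.0000·(0.2500+2.3750) = 0.0000 m
residual clearance needed = 0.0600+0.0500+0.0050 = 0.1150 m
S_min ≈ 0.4750+2.2563+0.0000+0.1150  ⇒  S_min = 2277/800 m

S_min = 2277/800 m = 2.8462 m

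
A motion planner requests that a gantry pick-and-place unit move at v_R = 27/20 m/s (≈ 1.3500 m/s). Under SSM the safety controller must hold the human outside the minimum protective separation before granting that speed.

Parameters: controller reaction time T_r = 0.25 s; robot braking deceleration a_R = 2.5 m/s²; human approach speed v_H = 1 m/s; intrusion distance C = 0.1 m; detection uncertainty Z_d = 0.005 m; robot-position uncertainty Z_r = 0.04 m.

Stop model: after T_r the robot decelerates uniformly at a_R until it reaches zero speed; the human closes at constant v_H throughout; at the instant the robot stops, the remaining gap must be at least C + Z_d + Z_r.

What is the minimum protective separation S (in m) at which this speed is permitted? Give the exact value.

S_min = 1637/1000 m = 1.6370 m

T_s = v_R/a_R = (27/20)/(5/2) = 0.5400 s
robot covers v_R·T_r = 1.3500·0.2500 = 0.3375 m before braking
braking distance = 1.3500²/(2·2.5000) = 0.3645 m
human over T_r+T_s: 1.0000·(0.2500+0.5400) = 0.7900 m
margins: 0.1000+0.0050+0.0400 = 0.1450 m
S_min ≈ 0.3375+0.3645+0.7900+0.1450  ⇒  S_min = 1637/1000 m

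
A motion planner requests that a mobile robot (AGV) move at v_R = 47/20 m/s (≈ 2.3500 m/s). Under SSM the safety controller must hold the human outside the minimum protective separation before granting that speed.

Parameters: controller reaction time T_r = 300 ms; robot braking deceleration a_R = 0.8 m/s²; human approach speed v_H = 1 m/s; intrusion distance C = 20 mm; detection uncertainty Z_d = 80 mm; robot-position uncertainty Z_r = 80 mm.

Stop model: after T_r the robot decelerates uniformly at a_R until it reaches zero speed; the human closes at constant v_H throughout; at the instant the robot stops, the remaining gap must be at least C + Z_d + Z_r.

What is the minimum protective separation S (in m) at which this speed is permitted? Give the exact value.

S_min = 24237/3200 m = 7.5741 m

T_s = v_R/a_R = (47/20)/(4/5) = 2.9375 s
robot in T_r: 2.3500·0.3000 = 0.7050 m
robot covers 2.3500·2.9375 − ½·0.8000·2.9375² = 3.4516 m while stopping
human over T_r+T_s: 1.0000·(0.3000+2.9375) = 3.2375 m
C+Z_d+Z_r = 0.0200+0.0800+0.0800 = 0.1800 m
S_min ≈ 0.7050+3.4516+3.2375+0.1800  ⇒  S_min = 24237/3200 m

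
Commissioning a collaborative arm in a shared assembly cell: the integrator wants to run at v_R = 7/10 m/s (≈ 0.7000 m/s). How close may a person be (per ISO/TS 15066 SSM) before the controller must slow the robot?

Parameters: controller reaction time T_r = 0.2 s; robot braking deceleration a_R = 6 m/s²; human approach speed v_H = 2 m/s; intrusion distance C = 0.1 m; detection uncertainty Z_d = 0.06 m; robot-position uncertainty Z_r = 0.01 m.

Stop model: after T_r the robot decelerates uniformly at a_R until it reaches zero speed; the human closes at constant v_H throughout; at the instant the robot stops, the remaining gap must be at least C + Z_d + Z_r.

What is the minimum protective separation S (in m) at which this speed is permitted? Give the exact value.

stop time T_s = (7/10)/6 = 0.1167 s
robot covers v_R·T_r = 0.7000·0.2000 = 0.1400 m before braking
robot covers 0.7000·0.1167 − ½·6.0000·0.1167² = 0.0408 m while stopping
human over T_r+T_s: 2.0000·(0.2000+0.1167) = 0.6333 m
C+Z_d+Z_r = 0.1000+0.0600+0.0100 = 0.1700 m
S_min ≈ 0.1400+0.0408+0.6333+0.1700  ⇒  S_min = 1181/1200 m

S_min = 1181/1200 m = 0.9842 m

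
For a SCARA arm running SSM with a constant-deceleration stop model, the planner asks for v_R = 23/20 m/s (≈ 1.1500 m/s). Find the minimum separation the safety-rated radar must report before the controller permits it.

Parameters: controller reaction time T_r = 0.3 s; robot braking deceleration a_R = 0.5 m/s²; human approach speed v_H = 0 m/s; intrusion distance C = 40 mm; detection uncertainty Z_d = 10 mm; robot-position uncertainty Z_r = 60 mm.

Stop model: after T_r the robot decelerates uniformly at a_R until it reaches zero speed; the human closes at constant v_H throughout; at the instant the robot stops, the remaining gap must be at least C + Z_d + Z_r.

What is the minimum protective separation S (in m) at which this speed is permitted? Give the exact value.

S_min = 711/400 m = 1.7775 m

T_s = v_R/a_R = (23/20)/(1/2) = 2.3000 s
robot covers v_R·T_r = 1.1500·0.3000 = 0.3450 m before braking
braking distance = 1.1500²/(2·0.5000) = 1.3225 m
human over T_r+T_s: 0.0000·(0.3000+2.3000) = 0.0000 m
residual clearance needed = 0.0400+0.0100+0.0600 = 0.1100 m
S_min ≈ 0.3450+1.3225+0.0000+0.1100  ⇒  S_min = 711/400 m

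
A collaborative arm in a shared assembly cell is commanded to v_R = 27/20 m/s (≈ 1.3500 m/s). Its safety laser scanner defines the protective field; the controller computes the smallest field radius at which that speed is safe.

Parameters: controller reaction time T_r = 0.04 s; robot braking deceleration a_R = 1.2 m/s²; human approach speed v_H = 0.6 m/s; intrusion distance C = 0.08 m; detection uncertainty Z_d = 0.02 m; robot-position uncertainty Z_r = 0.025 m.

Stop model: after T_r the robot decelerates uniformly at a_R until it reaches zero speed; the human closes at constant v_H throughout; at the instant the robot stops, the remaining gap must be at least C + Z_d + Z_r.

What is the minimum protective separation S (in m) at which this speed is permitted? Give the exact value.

S_min = 13099/8000 m = 1.6374 m

stop time T_s = (27/20)/(6/5) = 1.1250 s
robot in T_r: 1.3500·0.0400 = 0.0540 m
braking distance = 1.3500²/(2·1.2000) = 0.7594 m
human closes 0.6000·1.1650 = 0.6990 m
margins: 0.0800+0.0200+0.0250 = 0.1250 m
S_min ≈ 0.0540+0.7594+0.6990+0.1250  ⇒  S_min = 13099/8000 m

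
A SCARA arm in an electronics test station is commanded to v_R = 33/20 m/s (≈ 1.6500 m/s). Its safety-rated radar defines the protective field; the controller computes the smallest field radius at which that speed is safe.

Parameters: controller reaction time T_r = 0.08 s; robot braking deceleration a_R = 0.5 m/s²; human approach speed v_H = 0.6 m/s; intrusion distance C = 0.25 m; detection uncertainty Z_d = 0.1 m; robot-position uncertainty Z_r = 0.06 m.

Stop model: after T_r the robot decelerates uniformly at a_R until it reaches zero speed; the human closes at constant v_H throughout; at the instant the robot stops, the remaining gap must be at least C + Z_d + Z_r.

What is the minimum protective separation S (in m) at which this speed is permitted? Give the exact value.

S_min = 2117/400 m = 5.2925 m

T_s = v_R/a_R = (33/20)/(1/2) = 3.3000 s
robot covers v_R·T_r = 1.6500·0.0800 = 0.1320 m before braking
robot under decel: 1.6500²/(2·0.5000) = 2.7225 m
person approaches 0.6000·(0.0800+3.3000) = 2.0280 m
margins: 0.2500+0.1000+0.0600 = 0.4100 m
S_min ≈ 0.1320+2.7225+2.0280+0.4100  ⇒  S_min = 2117/400 m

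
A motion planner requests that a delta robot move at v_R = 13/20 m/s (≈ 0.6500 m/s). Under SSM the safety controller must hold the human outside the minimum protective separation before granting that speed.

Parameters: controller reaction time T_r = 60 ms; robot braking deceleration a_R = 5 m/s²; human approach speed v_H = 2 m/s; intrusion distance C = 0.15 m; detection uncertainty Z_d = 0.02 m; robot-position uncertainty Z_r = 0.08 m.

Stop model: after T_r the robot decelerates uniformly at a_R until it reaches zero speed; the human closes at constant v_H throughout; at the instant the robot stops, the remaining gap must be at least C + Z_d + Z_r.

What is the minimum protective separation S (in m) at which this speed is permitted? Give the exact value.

S_min = 569/800 m = 0.7113 m

T_s = v_R/a_R = (13/20)/5 = 0.1300 s
reaction-phase robot travel = 0.6500·0.0600 = 0.0390 m
robot under decel: 0.6500²/(2·5.0000) = 0.0423 m
human closes 2.0000·0.1900 = 0.3800 m
residual clearance needed = 0.1500+0.0200+0.0800 = 0.2500 m
S_min ≈ 0.0390+0.0423+0.3800+0.2500  ⇒  S_min = 569/800 m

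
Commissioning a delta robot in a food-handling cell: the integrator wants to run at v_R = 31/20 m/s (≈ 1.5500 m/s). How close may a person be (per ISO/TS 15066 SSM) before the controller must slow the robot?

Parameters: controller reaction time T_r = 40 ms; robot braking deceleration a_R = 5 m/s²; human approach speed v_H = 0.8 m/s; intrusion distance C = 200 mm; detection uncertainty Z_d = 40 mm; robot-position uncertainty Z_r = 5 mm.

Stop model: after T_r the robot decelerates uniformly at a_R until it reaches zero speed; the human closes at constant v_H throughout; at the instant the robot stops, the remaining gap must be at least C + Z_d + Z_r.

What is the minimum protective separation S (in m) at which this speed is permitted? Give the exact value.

T_s = v_R/a_R = (31/20)/5 = 0.3100 s
robot in T_r: 1.5500·0.0400 = 0.0620 m
robot under decel: 1.5500²/(2·5.0000) = 0.2402 m
human over T_r+T_s: 0.8000·(0.0400+0.3100) = 0.2800 m
residual clearance needed = 0.2000+0.0400+0.0050 = 0.2450 m
S_min ≈ 0.0620+0.2402+0.2800+0.2450  ⇒  S_min = 3309/4000 m

S_min = 3309/4000 m = 0.8273 m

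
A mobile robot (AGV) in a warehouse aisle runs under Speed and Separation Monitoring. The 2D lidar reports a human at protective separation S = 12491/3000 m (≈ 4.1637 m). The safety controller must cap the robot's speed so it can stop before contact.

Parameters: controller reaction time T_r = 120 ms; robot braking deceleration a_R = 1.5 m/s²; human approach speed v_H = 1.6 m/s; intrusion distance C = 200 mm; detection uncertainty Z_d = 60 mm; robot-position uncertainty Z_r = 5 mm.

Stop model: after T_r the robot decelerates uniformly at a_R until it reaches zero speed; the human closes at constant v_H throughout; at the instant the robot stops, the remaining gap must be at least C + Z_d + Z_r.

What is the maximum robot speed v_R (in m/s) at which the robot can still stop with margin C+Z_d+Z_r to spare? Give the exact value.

v_R_max = 2 m/s = 2.0000 m/s

collect terms ⇒ (1/3)·v_R² + (89/75)·v_R + (-278/75) = 0
  disc = (89/75)² − 4·(1/3)·(-278/75) = 3969/625 ; √disc = 63/25
  v_R = (−(89/75) + 63/25) / (2·(1/3)) = 2 m/s
check:
braking lasts T_s = 2/(3/2) = 1.3333 s
robot in T_r: 2.0000·0.1200 = 0.2400 m
robot under decel: 2.0000²/(2·1.5000) = 1.3333 m
human over T_r+T_s: 1.6000·(0.1200+1.3333) = 2.3253 m
C+Z_d+Z_r = 0.2000+0.0600+0.0050 = 0.2650 m
sum ≈ 0.2400+1.3333+2.3253+0.2650 ≈ 4.1637 m = S ✓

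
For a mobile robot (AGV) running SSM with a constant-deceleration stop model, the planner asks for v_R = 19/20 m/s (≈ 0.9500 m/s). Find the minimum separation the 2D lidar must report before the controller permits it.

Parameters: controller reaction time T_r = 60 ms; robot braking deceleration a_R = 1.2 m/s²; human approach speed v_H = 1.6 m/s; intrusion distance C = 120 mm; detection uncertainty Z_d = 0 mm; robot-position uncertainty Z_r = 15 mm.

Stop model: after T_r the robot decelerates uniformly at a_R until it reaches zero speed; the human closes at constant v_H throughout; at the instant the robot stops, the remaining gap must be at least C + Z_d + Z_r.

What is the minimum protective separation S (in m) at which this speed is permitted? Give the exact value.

S_min = 46337/24000 m = 1.9307 m

T_s = v_R/a_R = (19/20)/(6/5) = 0.7917 s
robot covers v_R·T_r = 0.9500·0.0600 = 0.0570 m before braking
braking distance = 0.9500²/(2·1.2000) = 0.3760 m
person approaches 1.6000·(0.0600+0.7917) = 1.3627 m
C+Z_d+Z_r = 0.1200+0.0000+0.0150 = 0.1350 m
S_min ≈ 0.0570+0.3760+1.3627+0.1350  ⇒  S_min = 46337/24000 m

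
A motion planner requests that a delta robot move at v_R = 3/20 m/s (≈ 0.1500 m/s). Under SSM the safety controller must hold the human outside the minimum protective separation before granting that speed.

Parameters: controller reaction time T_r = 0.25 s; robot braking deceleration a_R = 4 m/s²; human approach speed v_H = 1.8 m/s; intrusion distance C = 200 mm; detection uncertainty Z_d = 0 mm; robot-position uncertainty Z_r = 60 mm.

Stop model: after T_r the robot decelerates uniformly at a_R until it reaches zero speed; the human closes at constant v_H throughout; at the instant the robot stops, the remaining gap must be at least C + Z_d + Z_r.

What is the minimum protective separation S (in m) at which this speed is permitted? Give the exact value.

T_s = v_R/a_R = (3/20)/4 = 0.0375 s
robot in T_r: 0.1500·0.2500 = 0.0375 m
robot covers 0.1500·0.0375 − ½·4.0000·0.0375² = 0.0028 m while stopping
human over T_r+T_s: 1.8000·(0.2500+0.0375) = 0.5175 m
residual clearance needed = 0.2000+0.0000+0.0600 = 0.2600 m
S_min ≈ 0.0375+0.0028+0.5175+0.2600  ⇒  S_min = 2617/3200 m

S_min = 2617/3200 m = 0.8178 m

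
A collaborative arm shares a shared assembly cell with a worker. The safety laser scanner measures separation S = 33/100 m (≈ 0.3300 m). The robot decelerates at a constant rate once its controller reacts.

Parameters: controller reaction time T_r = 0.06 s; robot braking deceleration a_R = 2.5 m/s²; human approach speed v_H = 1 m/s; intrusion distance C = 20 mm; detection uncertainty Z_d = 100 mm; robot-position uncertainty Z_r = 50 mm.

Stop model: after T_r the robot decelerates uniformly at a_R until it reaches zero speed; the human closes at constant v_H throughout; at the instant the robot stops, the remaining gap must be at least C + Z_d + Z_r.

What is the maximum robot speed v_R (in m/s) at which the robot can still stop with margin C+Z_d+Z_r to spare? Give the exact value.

collect terms ⇒ (1/5)·v_R² + (23/50)·v_R + (-1/10) = 0
  disc = (23/50)² − 4·(1/5)·(-1/10) = 729/2500 ; √disc = 27/50
  v_R = (−(23/50) + 27/50) / (2·(1/5)) = 1/5 m/s
check:
T_s = v_R/a_R = (1/5)/(5/2) = 0.0800 s
robot in T_r: 0.2000·0.0600 = 0.0120 m
robot under decel: 0.2000²/(2·2.5000) = 0.0080 m
human over T_r+T_s: 1.0000·(0.0600+0.0800) = 0.1400 m
C+Z_d+Z_r = 0.0200+0.1000+0.0500 = 0.1700 m
sum ≈ 0.0120+0.0080+0.1400+0.1700 ≈ 0.3300 m = S ✓

v_R_max = 1/5 m/s = 0.2000 m/s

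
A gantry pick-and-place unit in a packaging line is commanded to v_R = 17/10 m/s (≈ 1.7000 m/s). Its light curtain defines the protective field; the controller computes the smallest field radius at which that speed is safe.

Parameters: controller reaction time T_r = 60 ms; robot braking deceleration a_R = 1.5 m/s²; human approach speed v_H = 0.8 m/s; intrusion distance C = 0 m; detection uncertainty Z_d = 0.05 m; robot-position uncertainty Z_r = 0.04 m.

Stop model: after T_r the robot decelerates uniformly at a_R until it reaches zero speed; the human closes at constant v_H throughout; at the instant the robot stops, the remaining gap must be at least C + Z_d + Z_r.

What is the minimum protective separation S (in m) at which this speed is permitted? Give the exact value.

S_min = 211/100 m = 2.1100 m

braking lasts T_s = (17/10)/(3/2) = 1.1333 s
robot in T_r: 1.7000·0.0600 = 0.1020 m
robot under decel: 1.7000²/(2·1.5000) = 0.9633 m
human closes 0.8000·1.1933 = 0.9547 m
residual clearance needed = 0.0000+0.0500+0.0400 = 0.0900 m
S_min ≈ 0.1020+0.9633+0.9547+0.0900  ⇒  S_min = 211/100 m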